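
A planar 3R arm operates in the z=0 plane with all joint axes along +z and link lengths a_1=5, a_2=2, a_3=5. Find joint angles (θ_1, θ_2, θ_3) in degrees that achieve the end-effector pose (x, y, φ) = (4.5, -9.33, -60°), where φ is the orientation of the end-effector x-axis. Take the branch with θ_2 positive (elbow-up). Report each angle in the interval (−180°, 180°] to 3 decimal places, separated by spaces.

-90.000 90.004 -60.004

wrist centre = target − a_3·(cos φ, sin φ) = (2.0000, -4.9999)
cos θ_2 = (28.9987−5²−2²)/(2·5·2) = -0.0001; θ_2 = 90.0036° (elbow-up)
β = atan2(-4.9999,2.0000) = -68.1981°; ψ = atan2(2.0000,4.9999) = 21.8019°
θ_1 = β − ψ = -90.0000°
θ_3 = φ − θ_1 − θ_2 = -60.0036° (wrapped to (-180°,180°])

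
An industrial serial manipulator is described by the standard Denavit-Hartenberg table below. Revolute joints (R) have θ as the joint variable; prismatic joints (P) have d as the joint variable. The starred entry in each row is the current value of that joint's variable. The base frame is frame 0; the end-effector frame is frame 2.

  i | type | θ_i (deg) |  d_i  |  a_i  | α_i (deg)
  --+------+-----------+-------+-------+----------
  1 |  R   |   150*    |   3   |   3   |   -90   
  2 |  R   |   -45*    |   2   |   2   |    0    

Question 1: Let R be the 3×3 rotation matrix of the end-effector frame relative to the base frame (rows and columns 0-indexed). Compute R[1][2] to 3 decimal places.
End-effector z-axis (col 2 of R) = (-0.5000,-0.8660,0.0000)
R[1][2] = -0.8660

-0.866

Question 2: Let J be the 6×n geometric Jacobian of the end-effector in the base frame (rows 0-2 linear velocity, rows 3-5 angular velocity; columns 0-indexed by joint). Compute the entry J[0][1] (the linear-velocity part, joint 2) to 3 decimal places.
-1.225

axis z_1 = (-0.5000,-0.8660,0.0000); lever o_n−o_1 = (-2.2247,-1.0249,1.4142)
cross product → J_v[:, 1] = (-1.2247,0.7071,-1.4142)
J_ω[:, 1] = z_1
entry J[0][1] = -1.2247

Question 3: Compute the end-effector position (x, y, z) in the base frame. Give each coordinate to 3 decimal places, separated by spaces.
after link 1: o_1 = (-2.5981, 1.5000, 3.0000)
after link 2: o_2 = (-4.8228, 0.4751, 4.4142)

-4.823 0.475 4.414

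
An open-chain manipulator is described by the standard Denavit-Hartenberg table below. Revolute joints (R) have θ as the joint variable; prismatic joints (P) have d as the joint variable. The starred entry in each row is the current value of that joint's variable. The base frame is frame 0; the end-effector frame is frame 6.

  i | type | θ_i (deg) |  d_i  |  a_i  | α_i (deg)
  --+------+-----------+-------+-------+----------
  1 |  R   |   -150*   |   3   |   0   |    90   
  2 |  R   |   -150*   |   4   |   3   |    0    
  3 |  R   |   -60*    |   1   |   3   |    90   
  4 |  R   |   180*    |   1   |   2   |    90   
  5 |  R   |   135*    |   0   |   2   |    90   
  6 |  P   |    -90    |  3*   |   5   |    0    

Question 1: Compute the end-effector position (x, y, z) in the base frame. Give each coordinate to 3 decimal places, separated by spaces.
0.506 0.292 5.574

after link 1: o_1 = (0.0000, 0.0000, 3.0000)
after link 2: o_2 = (0.2500, 4.7631, 1.5000)
after link 3: o_3 = (2.0000, 6.9282, 3.0000)
after link 4: o_4 = (0.0670, 5.8122, 2.8660)
after link 5: o_5 = (0.5153, 6.0710, 4.7979)
after link 6: o_6 = (0.5057, 0.2920, 5.5743)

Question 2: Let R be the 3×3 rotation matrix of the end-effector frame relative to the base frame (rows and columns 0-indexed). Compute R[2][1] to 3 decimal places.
0.966

End-effector y-axis (col 1 of R) = (0.2241,0.1294,0.9659)
R[2][1] = 0.9659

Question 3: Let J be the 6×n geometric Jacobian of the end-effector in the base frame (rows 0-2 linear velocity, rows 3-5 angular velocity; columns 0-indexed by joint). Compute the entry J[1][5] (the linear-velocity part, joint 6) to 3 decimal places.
prismatic axis z_5 = (-0.8365,-0.4830,0.2588)
J_v[:, 5] = z_5; J_ω[:, 5] = (0,0,0)
entry J[1][5] = -0.4830

-0.483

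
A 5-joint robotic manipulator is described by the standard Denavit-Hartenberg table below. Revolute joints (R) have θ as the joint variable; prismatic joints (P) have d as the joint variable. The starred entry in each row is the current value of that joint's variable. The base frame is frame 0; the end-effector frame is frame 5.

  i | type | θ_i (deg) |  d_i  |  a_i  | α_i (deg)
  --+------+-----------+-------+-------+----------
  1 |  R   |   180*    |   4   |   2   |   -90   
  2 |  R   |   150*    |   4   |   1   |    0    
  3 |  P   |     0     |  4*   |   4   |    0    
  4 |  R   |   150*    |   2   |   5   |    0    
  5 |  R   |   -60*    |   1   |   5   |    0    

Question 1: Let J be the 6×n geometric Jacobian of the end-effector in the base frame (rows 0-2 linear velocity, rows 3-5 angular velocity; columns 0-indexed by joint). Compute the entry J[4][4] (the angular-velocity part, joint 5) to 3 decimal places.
axis z_4 = (-0.0000,-1.0000,0.0000); lever o_n−o_4 = (2.5000,-1.0000,4.3301)
cross product → J_v[:, 4] = (-4.3301,0.0000,2.5000)
J_ω[:, 4] = z_4
entry J[4][4] = -1.0000

-1.000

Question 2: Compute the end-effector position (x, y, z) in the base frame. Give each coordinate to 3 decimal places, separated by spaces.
after link 1: o_1 = (-2.0000, 0.0000, 4.0000)
after link 2: o_2 = (-1.1340, -4.0000, 3.5000)
after link 3: o_3 = (2.3301, -8.0000, 1.5000)
after link 4: o_4 = (-0.1699, -10.0000, 5.8301)
after link 5: o_5 = (2.3301, -11.0000, 10.1603)

2.330 -11.000 10.160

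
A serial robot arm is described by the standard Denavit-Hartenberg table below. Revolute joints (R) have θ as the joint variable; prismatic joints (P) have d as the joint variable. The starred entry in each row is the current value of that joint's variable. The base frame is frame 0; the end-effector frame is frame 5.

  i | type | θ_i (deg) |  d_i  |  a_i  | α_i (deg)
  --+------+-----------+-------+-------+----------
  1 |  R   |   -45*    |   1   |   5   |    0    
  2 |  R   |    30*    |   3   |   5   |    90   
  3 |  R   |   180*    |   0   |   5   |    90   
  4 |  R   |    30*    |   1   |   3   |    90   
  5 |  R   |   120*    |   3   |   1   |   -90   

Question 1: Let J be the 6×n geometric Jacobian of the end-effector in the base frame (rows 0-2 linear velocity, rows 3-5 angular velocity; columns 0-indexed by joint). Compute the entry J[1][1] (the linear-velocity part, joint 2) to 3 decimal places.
axis z_1 = (0.0000,0.0000,1.0000); lever o_n−o_1 = (-3.1913,2.2507,4.8660)
cross product → J_v[:, 1] = (-2.2507,-3.1913,0.0000)
J_ω[:, 1] = z_1
entry J[1][1] = -3.1913

-3.191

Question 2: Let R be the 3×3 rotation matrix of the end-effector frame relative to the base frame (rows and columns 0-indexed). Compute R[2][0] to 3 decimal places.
End-effector x-axis (col 0 of R) = (0.4830,0.1294,0.8660)
R[2][0] = 0.8660

0.866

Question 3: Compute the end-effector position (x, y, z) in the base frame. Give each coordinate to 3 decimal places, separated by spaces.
0.344 -1.285 5.866

after link 1: o_1 = (3.5355, -3.5355, 1.0000)
after link 2: o_2 = (8.3652, -4.8296, 4.0000)
after link 3: o_3 = (3.5355, -3.5355, 4.0000)
after link 4: o_4 = (0.6378, -4.3120, 5.0000)
after link 5: o_5 = (0.3443, -1.2848, 5.8660)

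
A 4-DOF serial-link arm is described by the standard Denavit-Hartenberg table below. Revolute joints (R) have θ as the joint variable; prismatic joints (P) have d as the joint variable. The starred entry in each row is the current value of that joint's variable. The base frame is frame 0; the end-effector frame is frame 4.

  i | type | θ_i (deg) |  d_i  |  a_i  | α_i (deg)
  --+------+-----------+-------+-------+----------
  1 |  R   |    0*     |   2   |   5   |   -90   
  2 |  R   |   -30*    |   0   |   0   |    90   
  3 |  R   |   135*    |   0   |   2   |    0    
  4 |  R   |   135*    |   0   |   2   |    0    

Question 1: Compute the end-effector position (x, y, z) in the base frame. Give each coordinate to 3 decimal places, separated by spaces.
3.775 -0.586 1.293

after link 1: o_1 = (5.0000, 0.0000, 2.0000)
after link 2: o_2 = (5.0000, 0.0000, 2.0000)
after link 3: o_3 = (3.7753, 1.4142, 1.2929)
after link 4: o_4 = (3.7753, -0.5858, 1.2929)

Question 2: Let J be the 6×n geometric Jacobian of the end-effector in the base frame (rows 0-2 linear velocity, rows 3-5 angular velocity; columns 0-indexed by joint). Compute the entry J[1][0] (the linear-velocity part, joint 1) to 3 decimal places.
3.775

axis z_0 = ẑ; lever o_n−o_0 = (3.7753,-0.5858,1.2929)
cross product → J_v[:, 0] = (0.5858,3.7753,-0.0000)
J_ω[:, 0] = z_0
entry J[1][0] = 3.7753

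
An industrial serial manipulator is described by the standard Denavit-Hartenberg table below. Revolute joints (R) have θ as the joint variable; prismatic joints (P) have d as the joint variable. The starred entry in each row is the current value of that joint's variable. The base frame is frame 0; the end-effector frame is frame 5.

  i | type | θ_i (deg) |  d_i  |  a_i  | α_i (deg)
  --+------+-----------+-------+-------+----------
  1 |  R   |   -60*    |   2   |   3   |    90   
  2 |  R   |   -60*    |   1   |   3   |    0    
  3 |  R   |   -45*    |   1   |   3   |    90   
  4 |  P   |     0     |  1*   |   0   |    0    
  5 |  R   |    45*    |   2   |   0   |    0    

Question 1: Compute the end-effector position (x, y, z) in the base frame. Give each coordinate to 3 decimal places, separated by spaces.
-1.319 -1.715 -2.719

after link 1: o_1 = (1.5000, -2.5981, 2.0000)
after link 2: o_2 = (1.3840, -4.3971, -0.5981)
after link 3: o_3 = (0.1297, -4.2247, -3.4959)
after link 4: o_4 = (-0.3532, -3.3882, -3.2370)
after link 5: o_5 = (-1.3192, -1.7151, -2.7194)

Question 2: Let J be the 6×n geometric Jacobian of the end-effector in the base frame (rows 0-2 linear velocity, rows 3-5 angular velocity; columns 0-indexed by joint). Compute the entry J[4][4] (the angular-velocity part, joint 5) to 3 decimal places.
axis z_4 = (-0.4830,0.8365,0.2588); lever o_n−o_4 = (-0.9659,1.6730,0.5176)
cross product → J_v[:, 4] = (0.0000,0.0000,0.0000)
J_ω[:, 4] = z_4
entry J[4][4] = 0.8365

0.837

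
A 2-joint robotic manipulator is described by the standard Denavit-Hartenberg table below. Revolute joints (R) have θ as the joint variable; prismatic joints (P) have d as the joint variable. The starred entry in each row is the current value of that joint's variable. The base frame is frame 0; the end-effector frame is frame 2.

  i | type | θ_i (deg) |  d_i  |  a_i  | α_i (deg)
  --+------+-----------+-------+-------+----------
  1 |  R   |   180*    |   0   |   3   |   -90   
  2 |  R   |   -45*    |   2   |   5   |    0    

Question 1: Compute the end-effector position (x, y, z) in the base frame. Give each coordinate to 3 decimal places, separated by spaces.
-6.536 -2.000 3.536

after link 1: o_1 = (-3.0000, 0.0000, 0.0000)
after link 2: o_2 = (-6.5355, -2.0000, 3.5355)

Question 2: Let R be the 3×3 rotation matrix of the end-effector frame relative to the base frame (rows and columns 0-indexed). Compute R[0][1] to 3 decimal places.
-0.707

End-effector y-axis (col 1 of R) = (-0.7071,0.0000,-0.7071)
R[0][1] = -0.7071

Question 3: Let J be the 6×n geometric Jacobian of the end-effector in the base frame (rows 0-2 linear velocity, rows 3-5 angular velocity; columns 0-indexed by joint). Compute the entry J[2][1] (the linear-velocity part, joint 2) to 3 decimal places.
axis z_1 = (-0.0000,-1.0000,0.0000); lever o_n−o_1 = (-3.5355,-2.0000,3.5355)
cross product → J_v[:, 1] = (-3.5355,0.0000,-3.5355)
J_ω[:, 1] = z_1
entry J[2][1] = -3.5355

-3.536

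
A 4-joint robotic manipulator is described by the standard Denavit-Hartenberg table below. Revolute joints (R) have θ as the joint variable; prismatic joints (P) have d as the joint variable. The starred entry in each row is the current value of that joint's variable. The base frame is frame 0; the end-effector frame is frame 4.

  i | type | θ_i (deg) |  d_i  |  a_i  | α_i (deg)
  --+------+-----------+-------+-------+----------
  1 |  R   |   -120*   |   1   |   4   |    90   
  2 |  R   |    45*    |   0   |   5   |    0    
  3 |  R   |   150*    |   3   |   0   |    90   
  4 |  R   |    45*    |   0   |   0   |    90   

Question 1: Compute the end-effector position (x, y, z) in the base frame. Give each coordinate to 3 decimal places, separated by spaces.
-6.366 -5.026 4.536

after link 1: o_1 = (-2.0000, -3.4641, 1.0000)
after link 2: o_2 = (-3.7678, -6.5260, 4.5355)
after link 3: o_3 = (-6.3658, -5.0260, 4.5355)
after link 4: o_4 = (-6.3658, -5.0260, 4.5355)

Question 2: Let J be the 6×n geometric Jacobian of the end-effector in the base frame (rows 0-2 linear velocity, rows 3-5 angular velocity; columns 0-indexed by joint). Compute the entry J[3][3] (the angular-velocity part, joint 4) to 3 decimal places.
axis z_3 = (0.1294,0.2241,0.9659); lever o_n−o_3 = (0.0000,0.0000,0.0000)
cross product → J_v[:, 3] = (0.0000,0.0000,0.0000)
J_ω[:, 3] = z_3
entry J[3][3] = 0.1294

0.129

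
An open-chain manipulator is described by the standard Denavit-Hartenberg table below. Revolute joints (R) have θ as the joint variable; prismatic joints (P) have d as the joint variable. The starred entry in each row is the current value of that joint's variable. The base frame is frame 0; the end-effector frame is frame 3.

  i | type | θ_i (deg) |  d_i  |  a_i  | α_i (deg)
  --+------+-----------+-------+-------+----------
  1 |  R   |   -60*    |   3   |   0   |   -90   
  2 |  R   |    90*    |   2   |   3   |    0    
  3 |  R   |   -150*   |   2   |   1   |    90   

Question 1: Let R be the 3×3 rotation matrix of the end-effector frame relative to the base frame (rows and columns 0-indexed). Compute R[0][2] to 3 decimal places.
-0.433

End-effector z-axis (col 2 of R) = (-0.4330,0.7500,0.5000)
R[0][2] = -0.4330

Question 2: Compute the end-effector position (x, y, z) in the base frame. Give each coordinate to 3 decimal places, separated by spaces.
after link 1: o_1 = (0.0000, 0.0000, 3.0000)
after link 2: o_2 = (1.7321, 1.0000, 0.0000)
after link 3: o_3 = (3.7141, 1.5670, 0.8660)

3.714 1.567 0.866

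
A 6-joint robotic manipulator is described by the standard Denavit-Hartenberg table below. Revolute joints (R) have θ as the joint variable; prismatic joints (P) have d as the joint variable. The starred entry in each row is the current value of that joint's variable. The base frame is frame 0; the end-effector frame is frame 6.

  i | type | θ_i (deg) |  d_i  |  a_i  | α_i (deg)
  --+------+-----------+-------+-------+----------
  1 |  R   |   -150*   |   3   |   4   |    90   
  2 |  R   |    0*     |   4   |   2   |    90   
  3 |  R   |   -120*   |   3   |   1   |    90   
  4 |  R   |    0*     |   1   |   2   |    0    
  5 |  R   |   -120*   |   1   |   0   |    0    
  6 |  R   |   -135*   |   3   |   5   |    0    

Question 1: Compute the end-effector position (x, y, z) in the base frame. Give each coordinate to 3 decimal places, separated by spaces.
after link 1: o_1 = (-3.4641, -2.0000, 3.0000)
after link 2: o_2 = (-7.1962, 0.4641, 3.0000)
after link 3: o_3 = (-6.3301, -0.0359, 0.0000)
after link 4: o_4 = (-4.0981, -0.1699, 0.0000)
after link 5: o_5 = (-3.5981, 0.6962, 0.0000)
after link 6: o_6 = (-3.2188, 3.9413, -4.8296)

-3.219 3.941 -4.830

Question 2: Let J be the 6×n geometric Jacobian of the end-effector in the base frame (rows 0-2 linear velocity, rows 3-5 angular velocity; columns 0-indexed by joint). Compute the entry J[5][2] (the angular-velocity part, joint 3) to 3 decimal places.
-1.000

axis z_2 = (-0.0000,0.0000,-1.0000); lever o_n−o_2 = (3.9774,3.4772,-7.8296)
cross product → J_v[:, 2] = (3.4772,-3.9774,-0.0000)
J_ω[:, 2] = z_2
entry J[5][2] = -1.0000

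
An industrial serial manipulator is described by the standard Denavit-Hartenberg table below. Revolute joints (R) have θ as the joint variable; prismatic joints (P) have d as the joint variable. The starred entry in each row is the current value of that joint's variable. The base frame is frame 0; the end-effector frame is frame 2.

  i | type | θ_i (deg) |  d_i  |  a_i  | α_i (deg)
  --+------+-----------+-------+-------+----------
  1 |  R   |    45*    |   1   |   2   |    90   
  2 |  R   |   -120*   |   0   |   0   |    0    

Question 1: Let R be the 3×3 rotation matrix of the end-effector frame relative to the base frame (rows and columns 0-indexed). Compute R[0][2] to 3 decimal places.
End-effector z-axis (col 2 of R) = (0.7071,-0.7071,0.0000)
R[0][2] = 0.7071

0.707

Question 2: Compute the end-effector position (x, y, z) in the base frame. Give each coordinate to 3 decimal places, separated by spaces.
after link 1: o_1 = (1.4142, 1.4142, 1.0000)
after link 2: o_2 = (1.4142, 1.4142, 1.0000)

1.414 1.414 1.000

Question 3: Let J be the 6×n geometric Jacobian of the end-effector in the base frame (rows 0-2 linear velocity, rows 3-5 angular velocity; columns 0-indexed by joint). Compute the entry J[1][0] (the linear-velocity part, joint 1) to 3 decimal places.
1.414

axis z_0 = ẑ; lever o_n−o_0 = (1.4142,1.4142,1.0000)
cross product → J_v[:, 0] = (-1.4142,1.4142,0.0000)
J_ω[:, 0] = z_0
entry J[1][0] = 1.4142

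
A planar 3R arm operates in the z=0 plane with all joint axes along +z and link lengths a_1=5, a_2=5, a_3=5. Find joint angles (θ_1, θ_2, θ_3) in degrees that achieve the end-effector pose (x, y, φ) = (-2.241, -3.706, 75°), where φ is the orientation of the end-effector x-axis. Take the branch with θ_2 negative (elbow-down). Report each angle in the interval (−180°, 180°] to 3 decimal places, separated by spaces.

wrist centre = target − a_3·(cos φ, sin φ) = (-3.5351, -8.5356)
cos θ_2 = (85.3539−5²−5²)/(2·5·5) = 0.7071; θ_2 = -45.0024° (elbow-down)
β = atan2(-8.5356,-3.5351) = -112.4973°; ψ = atan2(-3.5357,8.5354) = -22.5012°
θ_1 = β − ψ = -89.9961°
θ_3 = φ − θ_1 − θ_2 = -150.0015° (wrapped to (-180°,180°])

-89.996 -45.002 -150.002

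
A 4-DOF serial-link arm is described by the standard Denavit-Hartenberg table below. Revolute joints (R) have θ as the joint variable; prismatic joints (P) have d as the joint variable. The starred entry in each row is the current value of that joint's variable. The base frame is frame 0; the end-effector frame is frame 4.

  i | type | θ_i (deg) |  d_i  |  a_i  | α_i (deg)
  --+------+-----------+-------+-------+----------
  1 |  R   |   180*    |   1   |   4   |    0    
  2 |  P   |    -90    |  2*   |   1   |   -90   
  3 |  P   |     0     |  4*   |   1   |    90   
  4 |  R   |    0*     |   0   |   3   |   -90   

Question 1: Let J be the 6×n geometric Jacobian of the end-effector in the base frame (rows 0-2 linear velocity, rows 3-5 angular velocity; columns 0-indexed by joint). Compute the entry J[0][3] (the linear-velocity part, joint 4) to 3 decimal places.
-3.000

axis z_3 = (0.0000,0.0000,1.0000); lever o_n−o_3 = (0.0000,3.0000,0.0000)
cross product → J_v[:, 3] = (-3.0000,0.0000,0.0000)
J_ω[:, 3] = z_3
entry J[0][3] = -3.0000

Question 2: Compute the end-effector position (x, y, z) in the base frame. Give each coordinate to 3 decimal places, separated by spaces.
after link 1: o_1 = (-4.0000, 0.0000, 1.0000)
after link 2: o_2 = (-4.0000, 1.0000, 3.0000)
after link 3: o_3 = (-8.0000, 2.0000, 3.0000)
after link 4: o_4 = (-8.0000, 5.0000, 3.0000)

-8.000 5.000 3.000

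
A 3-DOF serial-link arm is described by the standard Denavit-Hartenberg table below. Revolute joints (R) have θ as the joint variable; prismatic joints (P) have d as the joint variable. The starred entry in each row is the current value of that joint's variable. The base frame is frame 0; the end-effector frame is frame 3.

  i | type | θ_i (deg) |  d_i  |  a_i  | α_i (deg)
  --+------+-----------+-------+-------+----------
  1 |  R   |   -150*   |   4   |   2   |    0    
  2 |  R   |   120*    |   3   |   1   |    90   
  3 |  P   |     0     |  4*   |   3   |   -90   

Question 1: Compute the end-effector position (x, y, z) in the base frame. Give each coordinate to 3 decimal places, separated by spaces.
-0.268 -6.464 7.000

after link 1: o_1 = (-1.7321, -1.0000, 4.0000)
after link 2: o_2 = (-0.8660, -1.5000, 7.0000)
after link 3: o_3 = (-0.2679, -6.4641, 7.0000)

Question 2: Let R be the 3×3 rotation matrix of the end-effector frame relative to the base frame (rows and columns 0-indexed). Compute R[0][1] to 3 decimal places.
0.500

End-effector y-axis (col 1 of R) = (0.5000,0.8660,0.0000)
R[0][1] = 0.5000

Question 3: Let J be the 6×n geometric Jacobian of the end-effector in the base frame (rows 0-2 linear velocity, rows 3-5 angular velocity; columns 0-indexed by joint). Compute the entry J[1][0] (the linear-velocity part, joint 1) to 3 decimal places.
axis z_0 = ẑ; lever o_n−o_0 = (-0.2679,-6.4641,7.0000)
cross product → J_v[:, 0] = (6.4641,-0.2679,0.0000)
J_ω[:, 0] = z_0
entry J[1][0] = -0.2679

-0.268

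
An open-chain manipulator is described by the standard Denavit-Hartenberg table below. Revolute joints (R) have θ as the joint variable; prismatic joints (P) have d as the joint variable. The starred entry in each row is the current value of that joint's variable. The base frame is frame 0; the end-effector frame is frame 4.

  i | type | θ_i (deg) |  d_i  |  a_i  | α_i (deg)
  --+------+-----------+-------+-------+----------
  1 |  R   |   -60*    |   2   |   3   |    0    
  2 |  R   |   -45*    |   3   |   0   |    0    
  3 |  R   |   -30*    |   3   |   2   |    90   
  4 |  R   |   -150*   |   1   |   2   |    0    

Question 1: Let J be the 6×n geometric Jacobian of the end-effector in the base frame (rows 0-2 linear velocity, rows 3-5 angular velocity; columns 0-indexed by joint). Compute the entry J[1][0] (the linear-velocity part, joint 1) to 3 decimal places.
0.603

axis z_0 = ẑ; lever o_n−o_0 = (0.6034,-2.0804,7.0000)
cross product → J_v[:, 0] = (2.0804,0.6034,-0.0000)
J_ω[:, 0] = z_0
entry J[1][0] = 0.6034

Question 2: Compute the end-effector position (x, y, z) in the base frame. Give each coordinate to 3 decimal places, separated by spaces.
after link 1: o_1 = (1.5000, -2.5981, 2.0000)
after link 2: o_2 = (1.5000, -2.5981, 5.0000)
after link 3: o_3 = (0.0858, -4.0123, 8.0000)
after link 4: o_4 = (0.6034, -2.0804, 7.0000)

0.603 -2.080 7.000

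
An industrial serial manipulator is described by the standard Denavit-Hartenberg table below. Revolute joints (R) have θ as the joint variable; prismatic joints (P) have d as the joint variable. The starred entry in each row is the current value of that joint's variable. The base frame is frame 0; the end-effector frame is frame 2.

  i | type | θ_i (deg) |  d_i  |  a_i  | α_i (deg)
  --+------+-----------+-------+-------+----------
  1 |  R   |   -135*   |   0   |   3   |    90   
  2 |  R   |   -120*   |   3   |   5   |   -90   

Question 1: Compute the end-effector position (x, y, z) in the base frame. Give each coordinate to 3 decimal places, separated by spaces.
-2.475 1.768 -4.330

after link 1: o_1 = (-2.1213, -2.1213, 0.0000)
after link 2: o_2 = (-2.4749, 1.7678, -4.3301)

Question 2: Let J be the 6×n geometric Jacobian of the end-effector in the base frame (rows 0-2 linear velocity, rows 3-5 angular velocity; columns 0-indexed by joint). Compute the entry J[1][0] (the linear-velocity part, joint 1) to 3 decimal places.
-2.475

axis z_0 = ẑ; lever o_n−o_0 = (-2.4749,1.7678,-4.3301)
cross product → J_v[:, 0] = (-1.7678,-2.4749,0.0000)
J_ω[:, 0] = z_0
entry J[1][0] = -2.4749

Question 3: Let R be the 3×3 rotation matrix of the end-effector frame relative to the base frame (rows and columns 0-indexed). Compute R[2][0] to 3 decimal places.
End-effector x-axis (col 0 of R) = (0.3536,0.3536,-0.8660)
R[2][0] = -0.8660

-0.866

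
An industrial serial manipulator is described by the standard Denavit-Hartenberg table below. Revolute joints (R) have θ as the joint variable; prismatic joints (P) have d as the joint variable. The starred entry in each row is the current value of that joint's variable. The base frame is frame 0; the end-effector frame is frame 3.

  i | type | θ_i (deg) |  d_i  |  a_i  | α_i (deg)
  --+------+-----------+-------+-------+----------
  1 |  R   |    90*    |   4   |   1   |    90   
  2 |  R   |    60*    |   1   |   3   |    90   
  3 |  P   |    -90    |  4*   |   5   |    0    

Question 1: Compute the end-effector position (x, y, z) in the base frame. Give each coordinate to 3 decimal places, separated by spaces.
after link 1: o_1 = (0.0000, 1.0000, 4.0000)
after link 2: o_2 = (1.0000, 2.5000, 6.5981)
after link 3: o_3 = (-4.0000, 5.9641, 4.5981)

-4.000 5.964 4.598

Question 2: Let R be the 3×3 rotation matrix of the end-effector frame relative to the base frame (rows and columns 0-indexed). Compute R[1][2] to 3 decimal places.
End-effector z-axis (col 2 of R) = (0.0000,0.8660,-0.5000)
R[1][2] = 0.8660

0.866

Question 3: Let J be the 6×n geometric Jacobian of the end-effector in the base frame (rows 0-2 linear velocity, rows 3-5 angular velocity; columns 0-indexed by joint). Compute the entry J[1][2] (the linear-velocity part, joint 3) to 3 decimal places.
0.866

prismatic axis z_2 = (0.0000,0.8660,-0.5000)
J_v[:, 2] = z_2; J_ω[:, 2] = (0,0,0)
entry J[1][2] = 0.8660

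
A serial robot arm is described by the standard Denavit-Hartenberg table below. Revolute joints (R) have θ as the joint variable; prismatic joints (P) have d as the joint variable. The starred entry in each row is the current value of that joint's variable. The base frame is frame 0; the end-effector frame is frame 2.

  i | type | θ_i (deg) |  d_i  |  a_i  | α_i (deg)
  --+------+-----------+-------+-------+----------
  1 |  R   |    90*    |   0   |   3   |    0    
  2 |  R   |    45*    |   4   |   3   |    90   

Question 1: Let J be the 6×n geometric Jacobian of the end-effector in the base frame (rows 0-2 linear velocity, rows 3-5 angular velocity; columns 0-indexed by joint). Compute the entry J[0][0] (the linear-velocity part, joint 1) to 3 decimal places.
-5.121

axis z_0 = ẑ; lever o_n−o_0 = (-2.1213,5.1213,4.0000)
cross product → J_v[:, 0] = (-5.1213,-2.1213,0.0000)
J_ω[:, 0] = z_0
entry J[0][0] = -5.1213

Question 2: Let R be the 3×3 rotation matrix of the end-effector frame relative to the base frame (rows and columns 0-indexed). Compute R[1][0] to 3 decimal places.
End-effector x-axis (col 0 of R) = (-0.7071,0.7071,0.0000)
R[1][0] = 0.7071

0.707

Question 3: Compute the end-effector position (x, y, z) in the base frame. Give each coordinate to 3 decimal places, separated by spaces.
after link 1: o_1 = (0.0000, 3.0000, 0.0000)
after link 2: o_2 = (-2.1213, 5.1213, 4.0000)

-2.121 5.121 4.000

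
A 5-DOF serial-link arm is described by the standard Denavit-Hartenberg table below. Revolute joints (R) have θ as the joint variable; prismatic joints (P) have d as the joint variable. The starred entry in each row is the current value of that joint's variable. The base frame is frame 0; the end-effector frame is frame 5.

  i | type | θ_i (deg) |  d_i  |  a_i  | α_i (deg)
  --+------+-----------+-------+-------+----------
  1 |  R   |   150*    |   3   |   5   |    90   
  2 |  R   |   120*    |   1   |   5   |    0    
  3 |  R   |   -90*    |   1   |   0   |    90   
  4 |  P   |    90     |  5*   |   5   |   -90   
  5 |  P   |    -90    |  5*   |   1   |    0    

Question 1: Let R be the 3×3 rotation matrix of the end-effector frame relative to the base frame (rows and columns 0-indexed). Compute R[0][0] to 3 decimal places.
-0.433

End-effector x-axis (col 0 of R) = (-0.4330,0.2500,-0.8660)
R[0][0] = -0.4330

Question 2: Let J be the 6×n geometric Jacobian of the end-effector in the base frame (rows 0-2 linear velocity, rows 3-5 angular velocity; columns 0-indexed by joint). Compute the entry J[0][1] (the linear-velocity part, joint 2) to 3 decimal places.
-2.915

axis z_1 = (0.5000,0.8660,0.0000); lever o_n−o_1 = (6.8170,4.1471,-3.3660)
cross product → J_v[:, 1] = (-2.9151,1.6830,-3.8301)
J_ω[:, 1] = z_1
entry J[0][1] = -2.9151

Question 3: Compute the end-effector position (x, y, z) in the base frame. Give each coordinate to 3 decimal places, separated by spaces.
after link 1: o_1 = (-4.3301, 2.5000, 3.0000)
after link 2: o_2 = (-1.6651, 2.1160, 7.3301)
after link 3: o_3 = (-1.1651, 2.9821, 7.3301)
after link 4: o_4 = (-0.8301, 8.5622, 3.0000)
after link 5: o_5 = (2.4869, 6.6471, -0.3660)

2.487 6.647 -0.366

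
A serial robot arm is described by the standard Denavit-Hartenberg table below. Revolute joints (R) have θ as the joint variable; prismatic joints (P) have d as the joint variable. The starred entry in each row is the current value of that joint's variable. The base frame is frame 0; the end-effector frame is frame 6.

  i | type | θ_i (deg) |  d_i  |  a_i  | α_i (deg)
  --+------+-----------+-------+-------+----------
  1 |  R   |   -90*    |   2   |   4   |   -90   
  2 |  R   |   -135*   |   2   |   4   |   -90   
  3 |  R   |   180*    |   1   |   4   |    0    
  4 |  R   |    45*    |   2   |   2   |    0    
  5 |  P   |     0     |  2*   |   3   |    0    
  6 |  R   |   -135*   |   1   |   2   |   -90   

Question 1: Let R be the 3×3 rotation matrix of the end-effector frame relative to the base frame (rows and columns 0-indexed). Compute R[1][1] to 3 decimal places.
End-effector y-axis (col 1 of R) = (-0.0000,0.7071,-0.7071)
R[1][1] = 0.7071

0.707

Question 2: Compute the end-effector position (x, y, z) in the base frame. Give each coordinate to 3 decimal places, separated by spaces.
after link 1: o_1 = (0.0000, -4.0000, 2.0000)
after link 2: o_2 = (2.0000, -1.1716, 4.8284)
after link 3: o_3 = (2.0000, -4.7071, 2.7071)
after link 4: o_4 = (3.4142, -7.1213, 3.1213)
after link 5: o_5 = (5.5355, -10.0355, 3.0355)
after link 6: o_6 = (3.5355, -10.7426, 3.7426)

3.536 -10.743 3.743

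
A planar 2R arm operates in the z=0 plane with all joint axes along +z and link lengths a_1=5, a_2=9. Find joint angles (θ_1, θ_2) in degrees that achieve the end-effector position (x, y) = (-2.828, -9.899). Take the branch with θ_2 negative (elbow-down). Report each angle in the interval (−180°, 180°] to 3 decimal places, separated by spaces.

cos θ_2 = (105.9878−5²−9²)/(2·5·9) = -0.0001; θ_2 = -90.0078° (elbow-down)
β = atan2(-9.8990,-2.8280) = -105.9439°; ψ = atan2(-9.0000,4.9988) = -60.9513°
θ_1 = β − ψ = -44.9925°

-44.993 -90.008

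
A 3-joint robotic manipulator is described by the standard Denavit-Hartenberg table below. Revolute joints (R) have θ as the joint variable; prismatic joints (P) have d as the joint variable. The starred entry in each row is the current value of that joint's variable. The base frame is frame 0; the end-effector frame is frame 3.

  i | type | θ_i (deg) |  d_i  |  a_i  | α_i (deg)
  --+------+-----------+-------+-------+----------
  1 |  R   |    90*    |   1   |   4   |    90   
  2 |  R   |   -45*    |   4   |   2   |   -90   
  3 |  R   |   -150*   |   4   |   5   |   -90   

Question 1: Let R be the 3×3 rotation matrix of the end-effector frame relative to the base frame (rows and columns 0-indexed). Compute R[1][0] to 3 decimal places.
End-effector x-axis (col 0 of R) = (0.5000,-0.6124,0.6124)
R[1][0] = -0.6124

-0.612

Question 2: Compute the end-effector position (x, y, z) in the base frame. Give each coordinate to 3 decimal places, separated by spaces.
after link 1: o_1 = (0.0000, 4.0000, 1.0000)
after link 2: o_2 = (4.0000, 5.4142, -0.4142)
after link 3: o_3 = (6.5000, 5.1808, 5.4761)

6.500 5.181 5.476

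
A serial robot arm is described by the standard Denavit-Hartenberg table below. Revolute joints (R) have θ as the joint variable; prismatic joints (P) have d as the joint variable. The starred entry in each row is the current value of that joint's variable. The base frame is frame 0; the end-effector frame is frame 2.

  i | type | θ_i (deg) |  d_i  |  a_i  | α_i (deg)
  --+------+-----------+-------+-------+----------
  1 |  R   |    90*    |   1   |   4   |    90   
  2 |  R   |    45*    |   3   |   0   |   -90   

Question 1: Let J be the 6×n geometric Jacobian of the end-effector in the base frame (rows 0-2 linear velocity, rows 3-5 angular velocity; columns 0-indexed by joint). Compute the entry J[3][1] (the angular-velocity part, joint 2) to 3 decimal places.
1.000

axis z_1 = (1.0000,-0.0000,0.0000); lever o_n−o_1 = (3.0000,0.0000,0.0000)
cross product → J_v[:, 1] = (-0.0000,-0.0000,0.0000)
J_ω[:, 1] = z_1
entry J[3][1] = 1.0000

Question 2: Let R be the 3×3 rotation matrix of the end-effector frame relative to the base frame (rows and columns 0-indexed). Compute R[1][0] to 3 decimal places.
End-effector x-axis (col 0 of R) = (0.0000,0.7071,0.7071)
R[1][0] = 0.7071

0.707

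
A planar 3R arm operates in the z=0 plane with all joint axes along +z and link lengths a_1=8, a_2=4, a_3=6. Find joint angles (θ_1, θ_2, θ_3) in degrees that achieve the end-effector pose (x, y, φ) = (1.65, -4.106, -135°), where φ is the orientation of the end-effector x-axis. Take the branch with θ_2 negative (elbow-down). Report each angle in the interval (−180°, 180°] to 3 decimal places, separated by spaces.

30.003 -135.004 -29.998

wrist centre = target − a_3·(cos φ, sin φ) = (5.8926, 0.1366)
cos θ_2 = (34.7419−8²−4²)/(2·8·4) = -0.7072; θ_2 = -135.0042° (elbow-down)
β = atan2(0.1366,5.8926) = 1.3284°; ψ = atan2(-2.8282,5.1714) = -28.6743°
θ_1 = β − ψ = 30.0026°
θ_3 = φ − θ_1 − θ_2 = -29.9985° (wrapped to (-180°,180°])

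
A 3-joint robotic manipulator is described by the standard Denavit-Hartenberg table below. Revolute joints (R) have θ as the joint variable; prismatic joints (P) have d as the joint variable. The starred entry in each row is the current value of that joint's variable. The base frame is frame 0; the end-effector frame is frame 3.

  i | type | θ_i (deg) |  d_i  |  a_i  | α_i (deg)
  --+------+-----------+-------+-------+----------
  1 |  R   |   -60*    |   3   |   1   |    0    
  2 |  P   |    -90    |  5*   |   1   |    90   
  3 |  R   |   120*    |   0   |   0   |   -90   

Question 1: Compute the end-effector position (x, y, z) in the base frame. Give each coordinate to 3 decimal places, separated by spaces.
-0.366 -1.366 8.000

after link 1: o_1 = (0.5000, -0.8660, 3.0000)
after link 2: o_2 = (-0.3660, -1.3660, 8.0000)
after link 3: o_3 = (-0.3660, -1.3660, 8.0000)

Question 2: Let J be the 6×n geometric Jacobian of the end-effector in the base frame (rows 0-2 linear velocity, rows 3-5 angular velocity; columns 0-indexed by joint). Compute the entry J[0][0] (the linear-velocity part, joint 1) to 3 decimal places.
1.366

axis z_0 = ẑ; lever o_n−o_0 = (-0.3660,-1.3660,8.0000)
cross product → J_v[:, 0] = (1.3660,-0.3660,0.0000)
J_ω[:, 0] = z_0
entry J[0][0] = 1.3660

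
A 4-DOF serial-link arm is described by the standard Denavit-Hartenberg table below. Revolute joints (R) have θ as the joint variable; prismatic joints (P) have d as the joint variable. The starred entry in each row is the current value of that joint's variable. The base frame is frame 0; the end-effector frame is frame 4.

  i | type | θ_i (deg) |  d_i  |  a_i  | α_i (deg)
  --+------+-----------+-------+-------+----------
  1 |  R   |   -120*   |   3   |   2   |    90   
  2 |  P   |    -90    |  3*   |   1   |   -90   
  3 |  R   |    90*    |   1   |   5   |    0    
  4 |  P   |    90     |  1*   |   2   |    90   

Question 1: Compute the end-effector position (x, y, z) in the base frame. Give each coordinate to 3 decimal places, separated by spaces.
after link 1: o_1 = (-1.0000, -1.7321, 3.0000)
after link 2: o_2 = (-3.5981, -0.2321, 2.0000)
after link 3: o_3 = (0.2321, -3.5981, 2.0000)
after link 4: o_4 = (-0.2679, -4.4641, 4.0000)

-0.268 -4.464 4.000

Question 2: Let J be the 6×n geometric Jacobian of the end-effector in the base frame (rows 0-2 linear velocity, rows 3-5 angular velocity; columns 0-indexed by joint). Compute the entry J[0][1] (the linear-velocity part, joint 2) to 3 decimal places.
prismatic axis z_1 = (-0.8660,0.5000,0.0000)
J_v[:, 1] = z_1; J_ω[:, 1] = (0,0,0)
entry J[0][1] = -0.8660

-0.866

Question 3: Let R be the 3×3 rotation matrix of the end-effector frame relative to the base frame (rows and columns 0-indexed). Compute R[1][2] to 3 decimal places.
-0.500

End-effector z-axis (col 2 of R) = (0.8660,-0.5000,-0.0000)
R[1][2] = -0.5000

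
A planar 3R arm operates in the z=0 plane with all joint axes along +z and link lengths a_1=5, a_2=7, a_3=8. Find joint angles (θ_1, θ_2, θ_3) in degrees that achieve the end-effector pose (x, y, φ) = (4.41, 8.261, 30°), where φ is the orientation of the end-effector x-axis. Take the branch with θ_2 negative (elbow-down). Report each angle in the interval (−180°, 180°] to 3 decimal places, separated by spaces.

-149.993 -135.006 -45.001

wrist centre = target − a_3·(cos φ, sin φ) = (-2.5182, 4.2610)
cos θ_2 = (24.4975−5²−7²)/(2·5·7) = -0.7072; θ_2 = -135.0059° (elbow-down)
β = atan2(4.2610,-2.5182) = 120.5826°; ψ = atan2(-4.9492,0.0497) = -89.4241°
θ_1 = β − ψ = 210.0067°
θ_3 = φ − θ_1 − θ_2 = -45.0009° (wrapped to (-180°,180°])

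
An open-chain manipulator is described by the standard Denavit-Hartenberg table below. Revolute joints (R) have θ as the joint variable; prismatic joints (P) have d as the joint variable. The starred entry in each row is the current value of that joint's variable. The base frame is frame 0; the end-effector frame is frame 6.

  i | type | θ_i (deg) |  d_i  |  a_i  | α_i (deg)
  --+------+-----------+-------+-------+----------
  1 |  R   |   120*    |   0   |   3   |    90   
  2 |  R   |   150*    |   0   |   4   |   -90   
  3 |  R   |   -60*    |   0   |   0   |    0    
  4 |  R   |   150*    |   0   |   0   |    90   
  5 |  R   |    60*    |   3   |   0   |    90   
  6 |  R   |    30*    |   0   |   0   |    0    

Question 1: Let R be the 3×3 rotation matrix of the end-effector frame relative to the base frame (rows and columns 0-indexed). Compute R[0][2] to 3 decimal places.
-0.875

End-effector z-axis (col 2 of R) = (-0.8750,-0.2165,0.4330)
R[0][2] = -0.8750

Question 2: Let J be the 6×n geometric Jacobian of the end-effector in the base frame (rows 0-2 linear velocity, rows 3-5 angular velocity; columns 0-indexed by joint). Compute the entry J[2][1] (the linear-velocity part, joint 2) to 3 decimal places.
-6.062

axis z_1 = (0.8660,0.5000,0.0000); lever o_n−o_1 = (3.0311,-5.2500,3.5000)
cross product → J_v[:, 1] = (1.7500,-3.0311,-6.0622)
J_ω[:, 1] = z_1
entry J[2][1] = -6.0622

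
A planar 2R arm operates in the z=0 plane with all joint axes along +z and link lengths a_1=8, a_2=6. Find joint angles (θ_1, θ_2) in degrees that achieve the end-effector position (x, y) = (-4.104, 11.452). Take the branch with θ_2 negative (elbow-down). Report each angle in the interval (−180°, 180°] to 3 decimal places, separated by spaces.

cos θ_2 = (147.9911−8²−6²)/(2·8·6) = 0.4999; θ_2 = -60.0061° (elbow-down)
β = atan2(11.4520,-4.1040) = 109.7159°; ψ = atan2(-5.1965,10.9994) = -25.2875°
θ_1 = β − ψ = 135.0034°

135.003 -60.006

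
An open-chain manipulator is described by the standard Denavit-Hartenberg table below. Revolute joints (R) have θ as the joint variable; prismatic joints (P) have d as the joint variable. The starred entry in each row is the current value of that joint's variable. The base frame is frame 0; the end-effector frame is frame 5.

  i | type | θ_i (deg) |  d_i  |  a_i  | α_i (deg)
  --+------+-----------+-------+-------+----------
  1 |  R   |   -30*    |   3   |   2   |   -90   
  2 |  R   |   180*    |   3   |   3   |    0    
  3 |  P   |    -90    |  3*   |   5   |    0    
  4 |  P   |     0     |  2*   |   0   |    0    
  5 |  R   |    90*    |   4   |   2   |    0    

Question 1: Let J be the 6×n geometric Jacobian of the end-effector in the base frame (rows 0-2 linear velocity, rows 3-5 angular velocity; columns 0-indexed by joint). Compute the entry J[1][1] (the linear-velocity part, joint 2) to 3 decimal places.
axis z_1 = (0.5000,0.8660,0.0000); lever o_n−o_1 = (1.6699,12.8923,-5.0000)
cross product → J_v[:, 1] = (-4.3301,2.5000,5.0000)
J_ω[:, 1] = z_1
entry J[1][1] = 2.5000

2.500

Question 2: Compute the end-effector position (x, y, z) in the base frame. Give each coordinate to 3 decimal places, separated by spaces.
3.402 11.892 -2.000

after link 1: o_1 = (1.7321, -1.0000, 3.0000)
after link 2: o_2 = (0.6340, 3.0981, 3.0000)
after link 3: o_3 = (2.1340, 5.6962, -2.0000)
after link 4: o_4 = (3.1340, 7.4282, -2.0000)
after link 5: o_5 = (3.4019, 11.8923, -2.0000)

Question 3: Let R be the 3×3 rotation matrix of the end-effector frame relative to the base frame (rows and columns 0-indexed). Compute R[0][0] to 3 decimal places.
-0.866

End-effector x-axis (col 0 of R) = (-0.8660,0.5000,-0.0000)
R[0][0] = -0.8660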